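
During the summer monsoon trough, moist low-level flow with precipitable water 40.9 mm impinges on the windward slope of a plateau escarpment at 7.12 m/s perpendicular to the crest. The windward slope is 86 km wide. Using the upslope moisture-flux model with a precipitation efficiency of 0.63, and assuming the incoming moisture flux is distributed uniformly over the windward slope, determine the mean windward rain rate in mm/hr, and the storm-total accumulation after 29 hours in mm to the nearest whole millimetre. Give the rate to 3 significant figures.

Incoming column moisture flux per unit ridge length: F = V × PW = 7.12 × 40.9 = 291.208 mm·m/s.
Spread over the 86 km slope with efficiency ε = 0.63: R = ε·F/W = 0.63 × 291.208 / 86000 m = 2.133e-03 mm/s.
R = 2.133e-03 × 3600 = 7.68 mm/hr.
Over 29 h: total = 7.68 × 29 = 222.72 ≈ 223 mm.

R ≈ 7.68 mm/hr; total ≈ 223 mm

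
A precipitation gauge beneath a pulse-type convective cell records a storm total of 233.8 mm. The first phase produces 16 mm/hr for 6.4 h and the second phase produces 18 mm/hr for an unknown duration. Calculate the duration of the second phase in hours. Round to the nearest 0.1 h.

duration ≈ 7.3 h

Known phases: 16 × 6.4 = 102.4 mm.
Remaining depth = 233.8 − 102.4 = 131.4 mm.
Duration = 131.4 / 18 = 7.3 h.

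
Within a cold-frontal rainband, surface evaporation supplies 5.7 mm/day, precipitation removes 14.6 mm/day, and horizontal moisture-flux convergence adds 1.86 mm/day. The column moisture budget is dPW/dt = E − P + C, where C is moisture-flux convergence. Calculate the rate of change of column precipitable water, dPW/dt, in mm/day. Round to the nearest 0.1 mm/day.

dPW/dt = E − P + C = 5.7 − 14.6 + (1.86) = -7.0 mm/day.

dPW/dt ≈ -7.0 mm/day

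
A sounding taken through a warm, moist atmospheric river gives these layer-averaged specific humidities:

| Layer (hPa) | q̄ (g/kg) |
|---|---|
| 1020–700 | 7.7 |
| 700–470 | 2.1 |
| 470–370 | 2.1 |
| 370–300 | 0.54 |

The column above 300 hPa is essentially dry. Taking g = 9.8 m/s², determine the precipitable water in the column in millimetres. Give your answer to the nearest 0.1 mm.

Precipitable water is the column-integrated vapour mass per unit area: PW = (1/g) Σ q̄ Δp, with q in kg/kg and Δp in Pa (1 kg/m² of water = 1 mm).
Layer 1020–700 hPa: Δp = 320 hPa = 32000 Pa, q̄ = 0.0077 kg/kg → 0.0077 × 32000 / 9.8 = 25.14 mm
Layer 700–470 hPa: Δp = 230 hPa = 23000 Pa, q̄ = 0.0021 kg/kg → 0.0021 × 23000 / 9.8 = 4.93 mm
Layer 470–370 hPa: Δp = 100 hPa = 10000 Pa, q̄ = 0.0021 kg/kg → 0.0021 × 10000 / 9.8 = 2.14 mm
Layer 370–300 hPa: Δp = 70 hPa = 7000 Pa, q̄ = 0.00054 kg/kg → 0.00054 × 7000 / 9.8 = 0.39 mm
PW = 25.14 + 4.93 + 2.14 + 0.39 = 32.60 ≈ 32.6 mm.

PW ≈ 32.6 mm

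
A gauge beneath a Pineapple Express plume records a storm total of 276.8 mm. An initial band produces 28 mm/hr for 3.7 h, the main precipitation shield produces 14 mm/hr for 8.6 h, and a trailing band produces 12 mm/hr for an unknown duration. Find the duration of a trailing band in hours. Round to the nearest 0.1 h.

Known phases: 28 × 3.7 + 14 × 8.6 = 103.6 + 120.4 = 224 mm.
Remaining depth = 276.8 − 224 = 52.8 mm.
Duration = 52.8 / 12 = 4.4 h.

duration ≈ 4.4 h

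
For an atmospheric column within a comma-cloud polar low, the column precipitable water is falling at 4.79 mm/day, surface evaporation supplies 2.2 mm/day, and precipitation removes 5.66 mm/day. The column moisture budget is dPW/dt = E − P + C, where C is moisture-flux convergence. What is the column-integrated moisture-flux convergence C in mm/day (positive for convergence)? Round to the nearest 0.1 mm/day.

C ≈ -1.3 mm/day

dPW/dt = -4.79 mm/day.
C = dPW/dt − E + P = (-4.79) − 2.2 + 5.66 = -1.3 mm/day.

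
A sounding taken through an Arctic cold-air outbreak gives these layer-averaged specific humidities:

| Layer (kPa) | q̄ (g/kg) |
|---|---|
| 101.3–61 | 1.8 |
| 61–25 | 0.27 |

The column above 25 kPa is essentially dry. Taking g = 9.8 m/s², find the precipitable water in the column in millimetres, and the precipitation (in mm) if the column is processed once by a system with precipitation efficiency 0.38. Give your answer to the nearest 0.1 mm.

Precipitable water is the column-integrated vapour mass per unit area: PW = (1/g) Σ q̄ Δp, with q in kg/kg and Δp in Pa (1 kg/m² of water = 1 mm).
Layer 101.3–61 kPa: Δp = 403 hPa = 40300 Pa, q̄ = 0.0018 kg/kg → 0.0018 × 40300 / 9.8 = 7.40 mm
Layer 61–25 kPa: Δp = 360 hPa = 36000 Pa, q̄ = 0.00027 kg/kg → 0.00027 × 36000 / 9.8 = 0.99 mm
PW = 7.40 + 0.99 = 8.39 ≈ 8.4 mm.
Precipitation = ε × PW = 0.38 × 8.4 = 3.2 mm.

PW ≈ 8.4 mm; precipitation ≈ 3.2 mm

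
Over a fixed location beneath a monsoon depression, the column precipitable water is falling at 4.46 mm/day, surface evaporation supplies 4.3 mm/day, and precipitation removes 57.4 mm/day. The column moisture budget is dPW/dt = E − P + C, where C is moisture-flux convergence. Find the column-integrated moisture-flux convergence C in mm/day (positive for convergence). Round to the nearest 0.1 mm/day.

C ≈ 48.6 mm/day

dPW/dt = -4.46 mm/day.
C = dPW/dt − E + P = (-4.46) − 4.3 + 57.4 = 48.6 mm/day.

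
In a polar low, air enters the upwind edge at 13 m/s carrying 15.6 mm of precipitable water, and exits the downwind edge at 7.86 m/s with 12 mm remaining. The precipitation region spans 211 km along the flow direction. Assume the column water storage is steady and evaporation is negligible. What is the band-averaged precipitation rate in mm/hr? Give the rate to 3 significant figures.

Column moisture flux per unit crosswind length is F = V × PW.
Inflow: F_in = 13 × 15.6 = 202.8 mm·m/s
Outflow: F_out = 7.86 × 12 = 94.32 mm·m/s
Steady-state rate R = (F_in − F_out)/L = (202.8 − 94.32) / 211000 m = 5.141e-04 mm/s.
R = 5.141e-04 × 3600 = 1.85 mm/hr.

R ≈ 1.85 mm/hr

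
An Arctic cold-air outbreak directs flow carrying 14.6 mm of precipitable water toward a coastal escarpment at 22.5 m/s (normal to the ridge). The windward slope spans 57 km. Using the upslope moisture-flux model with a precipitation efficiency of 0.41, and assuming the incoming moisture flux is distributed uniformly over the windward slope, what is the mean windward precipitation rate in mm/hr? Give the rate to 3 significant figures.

Incoming column moisture flux per unit ridge length: F = V × PW = 22.5 × 14.6 = 328.5 mm·m/s.
Spread over the 57 km slope with efficiency ε = 0.41: R = ε·F/W = 0.41 × 328.5 / 57000 m = 2.363e-03 mm/s.
R = 2.363e-03 × 3600 = 8.51 mm/hr.

R ≈ 8.51 mm/hr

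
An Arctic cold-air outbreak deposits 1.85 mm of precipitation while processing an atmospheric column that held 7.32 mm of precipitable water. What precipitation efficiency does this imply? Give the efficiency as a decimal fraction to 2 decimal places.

ε ≈ 0.25

ε = precipitation / PW = 1.85 / 7.32 = 0.25.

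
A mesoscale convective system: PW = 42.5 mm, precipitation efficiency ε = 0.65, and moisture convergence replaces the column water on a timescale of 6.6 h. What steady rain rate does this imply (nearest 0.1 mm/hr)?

Each overturning extracts ε × PW = 0.65 × 42.5 = 27.625 mm.
Rate = ε·PW / τ = 27.625 / 6.6 h = 4.2 mm/hr.

R ≈ 4.2 mm/hr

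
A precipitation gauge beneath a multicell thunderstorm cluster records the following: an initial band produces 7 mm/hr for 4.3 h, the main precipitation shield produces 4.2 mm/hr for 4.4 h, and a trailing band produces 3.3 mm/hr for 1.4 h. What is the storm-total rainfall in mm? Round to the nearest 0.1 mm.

total ≈ 53.2 mm

Total = Σ Rᵢ Δtᵢ = 7 × 4.3 + 4.2 × 4.4 + 3.3 × 1.4
      = 30.1 + 18.48 + 4.62 = 53.2 mm.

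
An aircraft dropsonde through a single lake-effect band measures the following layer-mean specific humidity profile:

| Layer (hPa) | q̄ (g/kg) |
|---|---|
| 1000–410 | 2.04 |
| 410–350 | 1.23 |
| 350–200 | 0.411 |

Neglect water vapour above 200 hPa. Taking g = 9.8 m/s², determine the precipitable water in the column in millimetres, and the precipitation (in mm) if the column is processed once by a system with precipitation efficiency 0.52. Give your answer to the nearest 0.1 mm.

Precipitable water is the column-integrated vapour mass per unit area: PW = (1/g) Σ q̄ Δp, with q in kg/kg and Δp in Pa (1 kg/m² of water = 1 mm).
Layer 1000–410 hPa: Δp = 590 hPa = 59000 Pa, q̄ = 0.00204 kg/kg → 0.00204 × 59000 / 9.8 = 12.28 mm
Layer 410–350 hPa: Δp = 60 hPa = 6000 Pa, q̄ = 0.00123 kg/kg → 0.00123 × 6000 / 9.8 = 0.75 mm
Layer 350–200 hPa: Δp = 150 hPa = 15000 Pa, q̄ = 0.000411 kg/kg → 0.000411 × 15000 / 9.8 = 0.63 mm
PW = 12.28 + 0.75 + 0.63 = 13.66 ≈ 13.7 mm.
Precipitation = ε × PW = 0.52 × 13.7 = 7.1 mm.

PW ≈ 13.7 mm; precipitation ≈ 7.1 mm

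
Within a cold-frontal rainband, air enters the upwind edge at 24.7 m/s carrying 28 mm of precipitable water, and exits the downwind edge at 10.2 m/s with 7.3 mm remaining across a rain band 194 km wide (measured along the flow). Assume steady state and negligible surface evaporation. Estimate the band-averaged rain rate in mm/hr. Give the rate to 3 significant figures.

R ≈ 11.5 mm/hr

Column moisture flux per unit crosswind length is F = V × PW.
Inflow: F_in = 24.7 × 28 = 691.6 mm·m/s
Outflow: F_out = 10.2 × 7.3 = 74.46 mm·m/s
Steady-state rate R = (F_in − F_out)/L = (691.6 − 74.46) / 194000 m = 3.181e-03 mm/s.
R = 3.181e-03 × 3600 = 11.5 mm/hr.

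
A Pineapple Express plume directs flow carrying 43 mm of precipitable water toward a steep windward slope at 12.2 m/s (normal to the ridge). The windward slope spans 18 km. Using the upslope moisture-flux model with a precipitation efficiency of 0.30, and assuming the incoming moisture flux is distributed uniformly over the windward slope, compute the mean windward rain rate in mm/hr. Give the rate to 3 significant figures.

R ≈ 31.5 mm/hr

Incoming column moisture flux per unit ridge length: F = V × PW = 12.2 × 43 = 524.6 mm·m/s.
Spread over the 18 km slope with efficiency ε = 0.30: R = ε·F/W = 0.30 × 524.6 / 18000 m = 8.743e-03 mm/s.
R = 8.743e-03 × 3600 = 31.5 mm/hr.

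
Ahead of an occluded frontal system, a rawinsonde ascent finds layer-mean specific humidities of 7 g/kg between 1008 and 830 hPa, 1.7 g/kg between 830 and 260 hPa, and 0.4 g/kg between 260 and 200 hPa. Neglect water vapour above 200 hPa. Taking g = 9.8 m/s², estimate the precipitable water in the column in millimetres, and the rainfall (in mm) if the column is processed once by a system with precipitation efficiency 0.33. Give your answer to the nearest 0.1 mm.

Precipitable water is the column-integrated vapour mass per unit area: PW = (1/g) Σ q̄ Δp, with q in kg/kg and Δp in Pa (1 kg/m² of water = 1 mm).
Layer 1008–830 hPa: Δp = 178 hPa = 17800 Pa, q̄ = 0.007 kg/kg → 0.007 × 17800 / 9.8 = 12.71 mm
Layer 830–260 hPa: Δp = 570 hPa = 57000 Pa, q̄ = 0.0017 kg/kg → 0.0017 × 57000 / 9.8 = 9.89 mm
Layer 260–200 hPa: Δp = 60 hPa = 6000 Pa, q̄ = 0.0004 kg/kg → 0.0004 × 6000 / 9.8 = 0.24 mm
PW = 12.71 + 9.89 + 0.24 = 22.84 ≈ 22.8 mm.
Rainfall = ε × PW = 0.33 × 22.8 = 7.5 mm.

PW ≈ 22.8 mm; rainfall ≈ 7.5 mm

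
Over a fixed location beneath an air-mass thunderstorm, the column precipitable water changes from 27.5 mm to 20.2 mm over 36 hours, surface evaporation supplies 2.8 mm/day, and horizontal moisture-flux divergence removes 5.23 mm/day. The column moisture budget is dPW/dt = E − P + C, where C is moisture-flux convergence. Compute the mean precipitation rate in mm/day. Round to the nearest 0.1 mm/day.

P ≈ 2.4 mm/day

dPW/dt = (20.2 − 27.5) mm / (36/24 day) = -4.867 mm/day.
P = E + C − dPW/dt = 2.8 + (-5.23) − (-4.867) = 2.4 mm/day.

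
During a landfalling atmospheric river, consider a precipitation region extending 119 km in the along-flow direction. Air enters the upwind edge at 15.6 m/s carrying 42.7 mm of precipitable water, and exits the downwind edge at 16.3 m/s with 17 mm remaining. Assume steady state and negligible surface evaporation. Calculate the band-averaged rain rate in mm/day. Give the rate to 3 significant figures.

Column moisture flux per unit crosswind length is F = V × PW.
Inflow: F_in = 15.6 × 42.7 = 666.12 mm·m/s
Outflow: F_out = 16.3 × 17 = 277.1 mm·m/s
Steady-state rate R = (F_in − F_out)/L = (666.12 − 277.1) / 119000 m = 3.269e-03 mm/s.
R = 3.269e-03 × 3600 × 24 = 282 mm/day.

R ≈ 282 mm/day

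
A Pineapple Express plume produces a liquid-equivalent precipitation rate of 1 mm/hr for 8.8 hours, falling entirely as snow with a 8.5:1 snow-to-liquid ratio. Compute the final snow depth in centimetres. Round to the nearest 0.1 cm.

snow depth ≈ 7.5 cm

Liquid-equivalent depth = 1 × 8.8 = 8.8 mm.
Snow depth = 8.8 mm × 8.5 = 74.8 mm = 7.5 cm.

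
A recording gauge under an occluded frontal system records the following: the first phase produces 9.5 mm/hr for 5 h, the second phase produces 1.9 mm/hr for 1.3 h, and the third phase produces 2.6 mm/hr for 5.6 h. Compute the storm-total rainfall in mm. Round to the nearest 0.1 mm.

total ≈ 64.5 mm

Total = Σ Rᵢ Δtᵢ = 9.5 × 5 + 1.9 × 1.3 + 2.6 × 5.6
      = 47.5 + 2.47 + 14.56 = 64.5 mm.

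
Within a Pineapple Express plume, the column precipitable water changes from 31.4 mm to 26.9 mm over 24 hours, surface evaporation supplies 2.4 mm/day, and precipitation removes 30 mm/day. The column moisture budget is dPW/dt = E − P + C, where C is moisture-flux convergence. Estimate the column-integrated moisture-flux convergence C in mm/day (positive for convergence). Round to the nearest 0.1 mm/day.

C ≈ 23.1 mm/day

dPW/dt = (26.9 − 31.4) mm / (24/24 day) = -4.500 mm/day.
C = dPW/dt − E + P = (-4.500) − 2.4 + 30 = 23.1 mm/day.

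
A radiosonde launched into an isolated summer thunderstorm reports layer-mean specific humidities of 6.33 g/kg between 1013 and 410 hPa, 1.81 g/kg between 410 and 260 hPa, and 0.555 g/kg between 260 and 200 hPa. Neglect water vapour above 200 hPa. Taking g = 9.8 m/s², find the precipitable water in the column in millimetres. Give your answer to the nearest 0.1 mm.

PW ≈ 42.1 mm

Precipitable water is the column-integrated vapour mass per unit area: PW = (1/g) Σ q̄ Δp, with q in kg/kg and Δp in Pa (1 kg/m² of water = 1 mm).
Layer 1013–410 hPa: Δp = 603 hPa = 60300 Pa, q̄ = 0.00633 kg/kg → 0.00633 × 60300 / 9.8 = 38.95 mm
Layer 410–260 hPa: Δp = 150 hPa = 15000 Pa, q̄ = 0.00181 kg/kg → 0.00181 × 15000 / 9.8 = 2.77 mm
Layer 260–200 hPa: Δp = 60 hPa = 6000 Pa, q̄ = 0.000555 kg/kg → 0.000555 × 6000 / 9.8 = 0.34 mm
PW = 38.95 + 2.77 + 0.34 = 42.06 ≈ 42.1 mm.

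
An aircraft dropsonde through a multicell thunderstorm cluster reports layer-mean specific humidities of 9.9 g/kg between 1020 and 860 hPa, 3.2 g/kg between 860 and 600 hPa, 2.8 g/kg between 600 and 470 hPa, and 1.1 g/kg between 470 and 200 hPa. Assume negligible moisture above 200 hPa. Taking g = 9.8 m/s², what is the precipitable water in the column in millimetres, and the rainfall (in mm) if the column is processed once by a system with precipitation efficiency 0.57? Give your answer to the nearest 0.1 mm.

Precipitable water is the column-integrated vapour mass per unit area: PW = (1/g) Σ q̄ Δp, with q in kg/kg and Δp in Pa (1 kg/m² of water = 1 mm).
Layer 1020–860 hPa: Δp = 160 hPa = 16000 Pa, q̄ = 0.0099 kg/kg → 0.0099 × 16000 / 9.8 = 16.16 mm
Layer 860–600 hPa: Δp = 260 hPa = 26000 Pa, q̄ = 0.0032 kg/kg → 0.0032 × 26000 / 9.8 = 8.49 mm
Layer 600–470 hPa: Δp = 130 hPa = 13000 Pa, q̄ = 0.0028 kg/kg → 0.0028 × 13000 / 9.8 = 3.71 mm
Layer 470–200 hPa: Δp = 270 hPa = 27000 Pa, q̄ = 0.0011 kg/kg → 0.0011 × 27000 / 9.8 = 3.03 mm
PW = 16.16 + 8.49 + 3.71 + 3.03 = 31.39 ≈ 31.4 mm.
Rainfall = ε × PW = 0.57 × 31.4 = 17.9 mm.

PW ≈ 31.4 mm; rainfall ≈ 17.9 mm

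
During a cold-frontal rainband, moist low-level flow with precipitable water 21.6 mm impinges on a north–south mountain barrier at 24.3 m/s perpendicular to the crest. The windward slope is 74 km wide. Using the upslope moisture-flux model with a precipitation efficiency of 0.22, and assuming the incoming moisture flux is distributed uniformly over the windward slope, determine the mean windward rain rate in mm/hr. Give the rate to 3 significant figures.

Incoming column moisture flux per unit ridge length: F = V × PW = 24.3 × 21.6 = 524.88 mm·m/s.
Spread over the 74 km slope with efficiency ε = 0.22: R = ε·F/W = 0.22 × 524.88 / 74000 m = 1.560e-03 mm/s.
R = 1.560e-03 × 3600 = 5.62 mm/hr.

R ≈ 5.62 mm/hr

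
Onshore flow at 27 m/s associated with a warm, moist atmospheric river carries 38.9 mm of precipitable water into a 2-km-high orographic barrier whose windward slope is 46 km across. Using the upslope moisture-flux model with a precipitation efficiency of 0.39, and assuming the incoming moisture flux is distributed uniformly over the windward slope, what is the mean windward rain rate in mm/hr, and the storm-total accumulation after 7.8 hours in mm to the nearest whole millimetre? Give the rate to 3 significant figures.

R ≈ 32.1 mm/hr; total ≈ 250 mm

Incoming column moisture flux per unit ridge length: F = V × PW = 27 × 38.9 = 1050.3 mm·m/s.
Spread over the 46 km slope with efficiency ε = 0.39: R = ε·F/W = 0.39 × 1050.3 / 46000 m = 8.905e-03 mm/s.
R = 8.905e-03 × 3600 = 32.1 mm/hr.
Over 7.8 h: total = 32.1 × 7.8 = 250.38 ≈ 250 mm.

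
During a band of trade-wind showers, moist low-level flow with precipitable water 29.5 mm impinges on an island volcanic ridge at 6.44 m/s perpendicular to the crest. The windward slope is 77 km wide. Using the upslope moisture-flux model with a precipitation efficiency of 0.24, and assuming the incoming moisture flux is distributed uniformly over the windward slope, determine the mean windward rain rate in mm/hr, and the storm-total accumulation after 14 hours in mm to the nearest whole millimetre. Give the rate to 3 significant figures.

R ≈ 2.13 mm/hr; total ≈ 30 mm

Incoming column moisture flux per unit ridge length: F = V × PW = 6.44 × 29.5 = 189.98 mm·m/s.
Spread over the 77 km slope with efficiency ε = 0.24: R = ε·F/W = 0.24 × 189.98 / 77000 m = 5.921e-04 mm/s.
R = 5.921e-04 × 3600 = 2.13 mm/hr.
Over 14 h: total = 2.13 × 14 = 29.82 ≈ 30 mm.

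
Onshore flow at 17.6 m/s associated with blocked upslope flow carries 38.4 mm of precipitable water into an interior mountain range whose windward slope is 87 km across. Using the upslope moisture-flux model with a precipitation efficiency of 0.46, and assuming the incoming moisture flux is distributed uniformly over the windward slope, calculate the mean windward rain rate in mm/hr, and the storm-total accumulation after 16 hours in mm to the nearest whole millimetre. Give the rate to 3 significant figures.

Incoming column moisture flux per unit ridge length: F = V × PW = 17.6 × 38.4 = 675.84 mm·m/s.
Spread over the 87 km slope with efficiency ε = 0.46: R = ε·F/W = 0.46 × 675.84 / 87000 m = 3.573e-03 mm/s.
R = 3.573e-03 × 3600 = 12.9 mm/hr.
Over 16 h: total = 12.9 × 16 = 206.4 ≈ 206 mm.

R ≈ 12.9 mm/hr; total ≈ 206 mm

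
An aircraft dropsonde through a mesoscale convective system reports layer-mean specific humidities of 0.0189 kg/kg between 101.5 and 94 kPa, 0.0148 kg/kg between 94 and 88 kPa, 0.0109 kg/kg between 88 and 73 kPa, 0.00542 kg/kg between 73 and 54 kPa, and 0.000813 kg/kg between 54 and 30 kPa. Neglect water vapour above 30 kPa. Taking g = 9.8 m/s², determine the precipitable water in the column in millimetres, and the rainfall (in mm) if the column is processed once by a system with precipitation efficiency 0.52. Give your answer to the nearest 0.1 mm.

PW ≈ 52.7 mm; rainfall ≈ 27.4 mm

Precipitable water is the column-integrated vapour mass per unit area: PW = (1/g) Σ q̄ Δp, with q in kg/kg and Δp in Pa (1 kg/m² of water = 1 mm).
Layer 101.5–94 kPa: Δp = 75 hPa = 7500 Pa, q̄ = 0.0189 kg/kg → 0.0189 × 7500 / 9.8 = 14.46 mm
Layer 94–88 kPa: Δp = 60 hPa = 6000 Pa, q̄ = 0.0148 kg/kg → 0.0148 × 6000 / 9.8 = 9.06 mm
Layer 88–73 kPa: Δp = 150 hPa = 15000 Pa, q̄ = 0.0109 kg/kg → 0.0109 × 15000 / 9.8 = 16.68 mm
Layer 73–54 kPa: Δp = 190 hPa = 19000 Pa, q̄ = 0.00542 kg/kg → 0.00542 × 19000 / 9.8 = 10.51 mm
Layer 54–30 kPa: Δp = 240 hPa = 24000 Pa, q̄ = 0.000813 kg/kg → 0.000813 × 24000 / 9.8 = 1.99 mm
PW = 14.46 + 9.06 + 16.68 + 10.51 + 1.99 = 52.70 ≈ 52.7 mm.
Rainfall = ε × PW = 0.52 × 52.7 = 27.4 mm.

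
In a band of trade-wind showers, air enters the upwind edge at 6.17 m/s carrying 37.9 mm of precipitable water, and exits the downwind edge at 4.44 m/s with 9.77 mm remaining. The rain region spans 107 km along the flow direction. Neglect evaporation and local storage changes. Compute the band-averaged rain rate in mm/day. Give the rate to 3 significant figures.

Column moisture flux per unit crosswind length is F = V × PW.
Inflow: F_in = 6.17 × 37.9 = 233.843 mm·m/s
Outflow: F_out = 4.44 × 9.77 = 43.3788 mm·m/s
Steady-state rate R = (F_in − F_out)/L = (233.843 − 43.3788) / 107000 m = 1.780e-03 mm/s.
R = 1.780e-03 × 3600 × 24 = 154 mm/day.

R ≈ 154 mm/day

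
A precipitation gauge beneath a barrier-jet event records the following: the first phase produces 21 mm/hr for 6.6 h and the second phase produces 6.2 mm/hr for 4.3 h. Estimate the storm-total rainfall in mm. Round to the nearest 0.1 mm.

Total = Σ Rᵢ Δtᵢ = 21 × 6.6 + 6.2 × 4.3
      = 138.6 + 26.66 = 165.3 mm.

total ≈ 165.3 mm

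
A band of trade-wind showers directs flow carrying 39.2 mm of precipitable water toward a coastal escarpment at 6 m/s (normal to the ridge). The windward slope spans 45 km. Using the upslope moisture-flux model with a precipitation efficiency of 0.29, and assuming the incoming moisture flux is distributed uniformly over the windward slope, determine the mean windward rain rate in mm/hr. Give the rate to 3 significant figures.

R ≈ 5.46 mm/hr

Incoming column moisture flux per unit ridge length: F = V × PW = 6 × 39.2 = 235.2 mm·m/s.
Spread over the 45 km slope with efficiency ε = 0.29: R = ε·F/W = 0.29 × 235.2 / 45000 m = 1.516e-03 mm/s.
R = 1.516e-03 × 3600 = 5.46 mm/hr.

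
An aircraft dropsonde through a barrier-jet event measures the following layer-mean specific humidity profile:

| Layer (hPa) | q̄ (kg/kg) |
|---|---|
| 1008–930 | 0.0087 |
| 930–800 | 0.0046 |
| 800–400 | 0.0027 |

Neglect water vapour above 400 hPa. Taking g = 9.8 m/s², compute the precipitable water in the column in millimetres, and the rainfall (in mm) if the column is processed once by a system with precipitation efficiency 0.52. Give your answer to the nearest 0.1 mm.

Precipitable water is the column-integrated vapour mass per unit area: PW = (1/g) Σ q̄ Δp, with q in kg/kg and Δp in Pa (1 kg/m² of water = 1 mm).
Layer 1008–930 hPa: Δp = 78 hPa = 7800 Pa, q̄ = 0.0087 kg/kg → 0.0087 × 7800 / 9.8 = 6.92 mm
Layer 930–800 hPa: Δp = 130 hPa = 13000 Pa, q̄ = 0.0046 kg/kg → 0.0046 × 13000 / 9.8 = 6.10 mm
Layer 800–400 hPa: Δp = 400 hPa = 40000 Pa, q̄ = 0.0027 kg/kg → 0.0027 × 40000 / 9.8 = 11.02 mm
PW = 6.92 + 6.10 + 11.02 = 24.04 ≈ 24.0 mm.
Rainfall = ε × PW = 0.52 × 24.0 = 12.5 mm.

PW ≈ 24.0 mm; rainfall ≈ 12.5 mm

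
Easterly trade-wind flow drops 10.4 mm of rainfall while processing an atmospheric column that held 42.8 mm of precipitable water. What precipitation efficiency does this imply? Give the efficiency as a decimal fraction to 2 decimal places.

ε = rainfall / PW = 10.4 / 42.8 = 0.24.

ε ≈ 0.24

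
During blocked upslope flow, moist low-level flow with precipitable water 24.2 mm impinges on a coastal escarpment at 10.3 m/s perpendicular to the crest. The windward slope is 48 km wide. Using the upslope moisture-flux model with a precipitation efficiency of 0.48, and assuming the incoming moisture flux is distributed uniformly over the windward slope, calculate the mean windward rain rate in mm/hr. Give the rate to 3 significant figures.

Incoming column moisture flux per unit ridge length: F = V × PW = 10.3 × 24.2 = 249.26 mm·m/s.
Spread over the 48 km slope with efficiency ε = 0.48: R = ε·F/W = 0.48 × 249.26 / 48000 m = 2.493e-03 mm/s.
R = 2.493e-03 × 3600 = 8.97 mm/hr.

R ≈ 8.97 mm/hr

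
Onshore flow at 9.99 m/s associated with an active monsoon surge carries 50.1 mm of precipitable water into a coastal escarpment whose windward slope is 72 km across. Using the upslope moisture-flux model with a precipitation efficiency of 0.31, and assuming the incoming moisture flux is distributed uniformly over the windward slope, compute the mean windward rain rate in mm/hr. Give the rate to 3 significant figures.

R ≈ 7.76 mm/hr

Incoming column moisture flux per unit ridge length: F = V × PW = 9.99 × 50.1 = 500.499 mm·m/s.
Spread over the 72 km slope with efficiency ε = 0.31: R = ε·F/W = 0.31 × 500.499 / 72000 m = 2.155e-03 mm/s.
R = 2.155e-03 × 3600 = 7.76 mm/hr.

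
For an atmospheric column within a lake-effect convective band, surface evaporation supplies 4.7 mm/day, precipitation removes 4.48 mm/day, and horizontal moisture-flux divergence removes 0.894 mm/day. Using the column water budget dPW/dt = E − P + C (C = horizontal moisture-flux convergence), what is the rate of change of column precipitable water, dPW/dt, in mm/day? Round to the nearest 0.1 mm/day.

dPW/dt ≈ -0.7 mm/day

dPW/dt = E − P + C = 4.7 − 4.48 + (-0.894) = -0.7 mm/day.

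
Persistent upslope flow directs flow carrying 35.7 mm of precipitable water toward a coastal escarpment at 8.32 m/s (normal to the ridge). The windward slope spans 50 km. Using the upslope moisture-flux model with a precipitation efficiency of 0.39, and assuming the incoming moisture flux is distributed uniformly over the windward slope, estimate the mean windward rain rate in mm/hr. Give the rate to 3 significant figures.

R ≈ 8.34 mm/hr

Incoming column moisture flux per unit ridge length: F = V × PW = 8.32 × 35.7 = 297.024 mm·m/s.
Spread over the 50 km slope with efficiency ε = 0.39: R = ε·F/W = 0.39 × 297.024 / 50000 m = 2.317e-03 mm/s.
R = 2.317e-03 × 3600 = 8.34 mm/hr.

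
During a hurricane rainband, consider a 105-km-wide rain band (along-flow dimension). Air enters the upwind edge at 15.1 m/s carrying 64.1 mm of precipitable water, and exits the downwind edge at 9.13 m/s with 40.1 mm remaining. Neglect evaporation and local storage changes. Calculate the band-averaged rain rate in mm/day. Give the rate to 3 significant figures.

Column moisture flux per unit crosswind length is F = V × PW.
Inflow: F_in = 15.1 × 64.1 = 967.91 mm·m/s
Outflow: F_out = 9.13 × 40.1 = 366.113 mm·m/s
Steady-state rate R = (F_in − F_out)/L = (967.91 − 366.113) / 105000 m = 5.731e-03 mm/s.
R = 5.731e-03 × 3600 × 24 = 495 mm/day.

R ≈ 495 mm/day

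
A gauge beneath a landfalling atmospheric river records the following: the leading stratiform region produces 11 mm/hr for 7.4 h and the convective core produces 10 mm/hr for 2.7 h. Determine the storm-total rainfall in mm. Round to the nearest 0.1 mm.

total ≈ 108.4 mm

Total = Σ Rᵢ Δtᵢ = 11 × 7.4 + 10 × 2.7
      = 81.4 + 27 = 108.4 mm.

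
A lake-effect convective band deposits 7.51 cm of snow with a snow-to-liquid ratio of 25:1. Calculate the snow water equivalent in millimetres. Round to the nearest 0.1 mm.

SWE ≈ 3.0 mm

SWE = snow depth / ratio = 7.51 cm / 25 = 0.300 cm = 3.0 mm.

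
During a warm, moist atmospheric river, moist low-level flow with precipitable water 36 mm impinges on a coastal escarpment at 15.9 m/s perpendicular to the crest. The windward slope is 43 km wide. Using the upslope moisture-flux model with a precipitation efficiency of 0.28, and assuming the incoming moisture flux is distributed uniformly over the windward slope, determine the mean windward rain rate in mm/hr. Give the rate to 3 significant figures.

Incoming column moisture flux per unit ridge length: F = V × PW = 15.9 × 36 = 572.4 mm·m/s.
Spread over the 43 km slope with efficiency ε = 0.28: R = ε·F/W = 0.28 × 572.4 / 43000 m = 3.727e-03 mm/s.
R = 3.727e-03 × 3600 = 13.4 mm/hr.

R ≈ 13.4 mm/hr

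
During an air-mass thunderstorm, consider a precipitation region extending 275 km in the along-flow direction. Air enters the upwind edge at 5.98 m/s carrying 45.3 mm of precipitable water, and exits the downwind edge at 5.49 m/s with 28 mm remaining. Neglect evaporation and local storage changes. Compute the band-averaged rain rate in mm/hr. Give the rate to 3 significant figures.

R ≈ 1.53 mm/hr

Column moisture flux per unit crosswind length is F = V × PW.
Inflow: F_in = 5.98 × 45.3 = 270.894 mm·m/s
Outflow: F_out = 5.49 × 28 = 153.72 mm·m/s
Steady-state rate R = (F_in − F_out)/L = (270.894 − 153.72) / 275000 m = 4.261e-04 mm/s.
R = 4.261e-04 × 3600 = 1.53 mm/hr.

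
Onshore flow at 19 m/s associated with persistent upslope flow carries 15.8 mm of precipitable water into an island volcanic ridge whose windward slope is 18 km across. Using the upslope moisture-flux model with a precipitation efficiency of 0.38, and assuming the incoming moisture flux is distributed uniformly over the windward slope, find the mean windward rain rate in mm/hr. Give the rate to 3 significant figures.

Incoming column moisture flux per unit ridge length: F = V × PW = 19 × 15.8 = 300.2 mm·m/s.
Spread over the 18 km slope with efficiency ε = 0.38: R = ε·F/W = 0.38 × 300.2 / 18000 m = 6.338e-03 mm/s.
R = 6.338e-03 × 3600 = 22.8 mm/hr.

R ≈ 22.8 mm/hr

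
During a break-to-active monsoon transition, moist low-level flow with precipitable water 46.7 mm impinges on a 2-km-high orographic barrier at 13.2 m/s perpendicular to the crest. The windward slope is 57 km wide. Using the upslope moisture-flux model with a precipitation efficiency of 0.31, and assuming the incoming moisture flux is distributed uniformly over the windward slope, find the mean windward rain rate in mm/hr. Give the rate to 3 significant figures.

R ≈ 12.1 mm/hr

Incoming column moisture flux per unit ridge length: F = V × PW = 13.2 × 46.7 = 616.44 mm·m/s.
Spread over the 57 km slope with efficiency ε = 0.31: R = ε·F/W = 0.31 × 616.44 / 57000 m = 3.353e-03 mm/s.
R = 3.353e-03 × 3600 = 12.1 mm/hr.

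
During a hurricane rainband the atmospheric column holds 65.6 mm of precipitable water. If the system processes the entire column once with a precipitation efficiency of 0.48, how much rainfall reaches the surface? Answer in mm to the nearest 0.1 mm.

rainfall ≈ 31.5 mm

Rainfall = ε × PW = 0.48 × 65.6 = 31.5 mm.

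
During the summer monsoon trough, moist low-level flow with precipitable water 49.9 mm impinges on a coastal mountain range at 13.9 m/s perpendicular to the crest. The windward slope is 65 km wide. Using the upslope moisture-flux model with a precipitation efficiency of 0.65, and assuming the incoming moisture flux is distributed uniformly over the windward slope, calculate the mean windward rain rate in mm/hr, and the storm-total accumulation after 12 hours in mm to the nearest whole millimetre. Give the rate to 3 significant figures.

R ≈ 25.0 mm/hr; total ≈ 300 mm

Incoming column moisture flux per unit ridge length: F = V × PW = 13.9 × 49.9 = 693.61 mm·m/s.
Spread over the 65 km slope with efficiency ε = 0.65: R = ε·F/W = 0.65 × 693.61 / 65000 m = 6.936e-03 mm/s.
R = 6.936e-03 × 3600 = 25.0 mm/hr.
Over 12 h: total = 25.0 × 12 = 300 mm.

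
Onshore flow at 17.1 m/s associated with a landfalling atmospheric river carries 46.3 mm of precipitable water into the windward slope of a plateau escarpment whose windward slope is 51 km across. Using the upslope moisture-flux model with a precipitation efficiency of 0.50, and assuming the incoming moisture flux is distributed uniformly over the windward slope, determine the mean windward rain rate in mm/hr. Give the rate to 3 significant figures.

R ≈ 27.9 mm/hr

Incoming column moisture flux per unit ridge length: F = V × PW = 17.1 × 46.3 = 791.73 mm·m/s.
Spread over the 51 km slope with efficiency ε = 0.50: R = ε·F/W = 0.50 × 791.73 / 51000 m = 7.762e-03 mm/s.
R = 7.762e-03 × 3600 = 27.9 mm/hr.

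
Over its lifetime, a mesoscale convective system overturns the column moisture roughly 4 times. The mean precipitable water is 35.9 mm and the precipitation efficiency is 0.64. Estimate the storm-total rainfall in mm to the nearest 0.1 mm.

rainfall ≈ 91.9 mm

Each cycle deposits ε × PW = 0.64 × 35.9 = 22.976 mm.
Over 4 cycles: 4 × 22.976 = 91.9 mm.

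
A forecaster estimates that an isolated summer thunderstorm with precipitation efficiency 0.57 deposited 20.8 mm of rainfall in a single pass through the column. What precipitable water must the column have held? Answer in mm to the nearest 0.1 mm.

PW = rainfall / ε = 20.8 / 0.57 = 36.5 mm.

PW ≈ 36.5 mm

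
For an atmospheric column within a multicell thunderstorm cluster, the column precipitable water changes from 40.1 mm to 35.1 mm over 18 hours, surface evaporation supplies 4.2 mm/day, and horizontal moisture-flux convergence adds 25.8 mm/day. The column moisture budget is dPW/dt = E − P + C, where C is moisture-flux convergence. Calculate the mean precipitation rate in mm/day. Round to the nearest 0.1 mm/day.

dPW/dt = (35.1 − 40.1) mm / (18/24 day) = -6.667 mm/day.
P = E + C − dPW/dt = 4.2 + (25.8) − (-6.667) = 36.7 mm/day.

P ≈ 36.7 mm/day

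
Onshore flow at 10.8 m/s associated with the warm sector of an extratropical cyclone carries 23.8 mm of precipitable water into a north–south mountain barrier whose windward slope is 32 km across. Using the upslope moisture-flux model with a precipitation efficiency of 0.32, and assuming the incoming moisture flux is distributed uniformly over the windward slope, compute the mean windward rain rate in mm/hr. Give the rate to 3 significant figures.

Incoming column moisture flux per unit ridge length: F = V × PW = 10.8 × 23.8 = 257.04 mm·m/s.
Spread over the 32 km slope with efficiency ε = 0.32: R = ε·F/W = 0.32 × 257.04 / 32000 m = 2.570e-03 mm/s.
R = 2.570e-03 × 3600 = 9.25 mm/hr.

R ≈ 9.25 mm/hr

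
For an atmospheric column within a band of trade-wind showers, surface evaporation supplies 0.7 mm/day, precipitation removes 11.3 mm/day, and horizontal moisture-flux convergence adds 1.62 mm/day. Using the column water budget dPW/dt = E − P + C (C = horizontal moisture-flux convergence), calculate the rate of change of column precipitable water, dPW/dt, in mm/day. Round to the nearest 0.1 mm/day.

dPW/dt ≈ -9.0 mm/day

dPW/dt = E − P + C = 0.7 − 11.3 + (1.62) = -9.0 mm/day.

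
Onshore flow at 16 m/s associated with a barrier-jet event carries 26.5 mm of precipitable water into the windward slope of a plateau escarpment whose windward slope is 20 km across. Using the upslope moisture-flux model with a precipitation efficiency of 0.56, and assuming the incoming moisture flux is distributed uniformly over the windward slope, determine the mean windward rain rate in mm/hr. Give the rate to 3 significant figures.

Incoming column moisture flux per unit ridge length: F = V × PW = 16 × 26.5 = 424 mm·m/s.
Spread over the 20 km slope with efficiency ε = 0.56: R = ε·F/W = 0.56 × 424 / 20000 m = 1.187e-02 mm/s.
R = 1.187e-02 × 3600 = 42.7 mm/hr.

R ≈ 42.7 mm/hr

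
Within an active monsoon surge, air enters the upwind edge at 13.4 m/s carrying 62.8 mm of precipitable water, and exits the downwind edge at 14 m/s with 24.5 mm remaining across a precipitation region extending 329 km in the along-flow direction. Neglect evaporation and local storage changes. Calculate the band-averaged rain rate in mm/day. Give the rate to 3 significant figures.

R ≈ 131 mm/day

Column moisture flux per unit crosswind length is F = V × PW.
Inflow: F_in = 13.4 × 62.8 = 841.52 mm·m/s
Outflow: F_out = 14 × 24.5 = 343 mm·m/s
Steady-state rate R = (F_in − F_out)/L = (841.52 − 343) / 329000 m = 1.515e-03 mm/s.
R = 1.515e-03 × 3600 × 24 = 131 mm/day.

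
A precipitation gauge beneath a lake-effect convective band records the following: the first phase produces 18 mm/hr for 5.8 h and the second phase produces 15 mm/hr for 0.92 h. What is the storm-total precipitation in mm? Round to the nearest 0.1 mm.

total ≈ 118.2 mm

Total = Σ Rᵢ Δtᵢ = 18 × 5.8 + 15 × 0.92
      = 104.4 + 13.8 = 118.2 mm.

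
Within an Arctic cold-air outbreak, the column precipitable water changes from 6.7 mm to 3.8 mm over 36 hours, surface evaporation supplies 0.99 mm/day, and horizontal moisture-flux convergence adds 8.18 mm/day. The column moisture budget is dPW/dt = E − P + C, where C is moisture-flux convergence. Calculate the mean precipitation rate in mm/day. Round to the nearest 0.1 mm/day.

P ≈ 11.1 mm/day

dPW/dt = (3.8 − 6.7) mm / (36/24 day) = -1.933 mm/day.
P = E + C − dPW/dt = 0.99 + (8.18) − (-1.933) = 11.1 mm/day.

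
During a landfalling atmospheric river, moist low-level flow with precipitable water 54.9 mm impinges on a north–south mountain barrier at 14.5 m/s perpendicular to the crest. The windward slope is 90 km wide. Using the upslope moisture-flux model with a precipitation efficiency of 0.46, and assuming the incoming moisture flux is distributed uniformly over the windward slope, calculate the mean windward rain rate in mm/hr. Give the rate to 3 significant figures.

Incoming column moisture flux per unit ridge length: F = V × PW = 14.5 × 54.9 = 796.05 mm·m/s.
Spread over the 90 km slope with efficiency ε = 0.46: R = ε·F/W = 0.46 × 796.05 / 90000 m = 4.069e-03 mm/s.
R = 4.069e-03 × 3600 = 14.6 mm/hr.

R ≈ 14.6 mm/hr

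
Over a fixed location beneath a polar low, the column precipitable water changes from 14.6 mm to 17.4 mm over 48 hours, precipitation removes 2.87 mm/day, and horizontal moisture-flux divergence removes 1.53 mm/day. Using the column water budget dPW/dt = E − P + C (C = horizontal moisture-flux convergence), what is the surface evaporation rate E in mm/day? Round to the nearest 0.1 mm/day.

dPW/dt = (17.4 − 14.6) mm / (48/24 day) = +1.400 mm/day.
E = dPW/dt + P − C = (+1.400) + 2.87 − (-1.53) = 5.8 mm/day.

E ≈ 5.8 mm/day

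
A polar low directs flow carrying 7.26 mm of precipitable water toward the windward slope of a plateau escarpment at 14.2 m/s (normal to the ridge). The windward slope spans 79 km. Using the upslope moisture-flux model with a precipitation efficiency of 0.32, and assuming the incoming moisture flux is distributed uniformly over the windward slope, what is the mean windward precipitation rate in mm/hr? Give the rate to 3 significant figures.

Incoming column moisture flux per unit ridge length: F = V × PW = 14.2 × 7.26 = 103.092 mm·m/s.
Spread over the 79 km slope with efficiency ε = 0.32: R = ε·F/W = 0.32 × 103.092 / 79000 m = 4.176e-04 mm/s.
R = 4.176e-04 × 3600 = 1.50 mm/hr.

R ≈ 1.50 mm/hr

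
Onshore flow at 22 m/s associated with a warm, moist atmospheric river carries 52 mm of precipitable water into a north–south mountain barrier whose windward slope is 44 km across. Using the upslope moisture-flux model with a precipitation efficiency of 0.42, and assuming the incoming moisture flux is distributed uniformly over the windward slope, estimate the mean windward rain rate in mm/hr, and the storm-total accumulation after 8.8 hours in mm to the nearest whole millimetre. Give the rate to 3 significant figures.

R ≈ 39.3 mm/hr; total ≈ 346 mm

Incoming column moisture flux per unit ridge length: F = V × PW = 22 × 52 = 1144 mm·m/s.
Spread over the 44 km slope with efficiency ε = 0.42: R = ε·F/W = 0.42 × 1144 / 44000 m = 1.092e-02 mm/s.
R = 1.092e-02 × 3600 = 39.3 mm/hr.
Over 8.8 h: total = 39.3 × 8.8 = 345.84 ≈ 346 mm.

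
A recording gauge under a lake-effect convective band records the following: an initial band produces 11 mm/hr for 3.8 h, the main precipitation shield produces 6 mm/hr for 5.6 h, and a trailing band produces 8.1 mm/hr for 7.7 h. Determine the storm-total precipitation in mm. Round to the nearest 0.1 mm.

Total = Σ Rᵢ Δtᵢ = 11 × 3.8 + 6 × 5.6 + 8.1 × 7.7
      = 41.8 + 33.6 + 62.37 = 137.8 mm.

total ≈ 137.8 mm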